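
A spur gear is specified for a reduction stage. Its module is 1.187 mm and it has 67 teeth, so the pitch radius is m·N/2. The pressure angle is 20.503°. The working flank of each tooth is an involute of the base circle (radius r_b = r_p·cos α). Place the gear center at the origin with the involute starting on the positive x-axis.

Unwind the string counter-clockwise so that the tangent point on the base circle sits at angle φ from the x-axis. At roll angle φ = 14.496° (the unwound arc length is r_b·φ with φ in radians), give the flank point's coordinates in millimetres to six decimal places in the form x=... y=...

x=38.418617 y=0.199778

pitch radius r_p = m·N/2 = 1.187·67/2 = 39.764500
base radius r_b = r_p·cos α = 39.764500·cos 20.503° = 37.245572
roll angle φ = 14.496° = 0.25300293 rad
x = r_b·(cos φ + φ·sin φ) = 37.245572·(0.96816512 + 0.25300293·0.25031241) = 38.418617
y = r_b·(sin φ − φ·cos φ) = 37.245572·(0.25031241 − 0.25300293·0.96816512) = 0.199778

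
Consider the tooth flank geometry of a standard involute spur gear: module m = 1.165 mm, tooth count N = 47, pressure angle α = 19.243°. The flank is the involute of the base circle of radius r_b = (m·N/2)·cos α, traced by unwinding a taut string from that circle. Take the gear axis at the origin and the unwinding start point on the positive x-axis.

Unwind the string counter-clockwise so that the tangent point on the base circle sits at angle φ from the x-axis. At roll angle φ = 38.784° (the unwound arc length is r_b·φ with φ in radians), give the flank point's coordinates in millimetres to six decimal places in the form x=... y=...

x=31.108439 y=2.551892

pitch radius r_p = m·N/2 = 1.165·47/2 = 27.377500
base radius r_b = r_p·cos α = 27.377500·cos 19.243° = 25.847900
roll angle φ = 38.784° = 0.67690850 rad
x = r_b·(cos φ + φ·sin φ) = 25.847900·(0.77951292 + 0.67690850·0.62638615) = 31.108439
y = r_b·(sin φ − φ·cos φ) = 25.847900·(0.62638615 − 0.67690850·0.77951292) = 2.551892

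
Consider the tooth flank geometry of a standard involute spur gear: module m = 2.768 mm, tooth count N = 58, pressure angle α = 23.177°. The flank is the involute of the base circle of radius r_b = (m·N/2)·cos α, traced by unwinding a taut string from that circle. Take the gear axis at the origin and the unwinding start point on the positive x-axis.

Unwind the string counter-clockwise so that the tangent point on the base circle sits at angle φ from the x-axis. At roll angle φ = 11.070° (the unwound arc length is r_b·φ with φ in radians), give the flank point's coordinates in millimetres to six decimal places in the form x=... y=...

x=75.158024 y=0.176746

pitch radius r_p = m·N/2 = 2.768·58/2 = 80.272000
base radius r_b = r_p·cos α = 80.272000·cos 23.177° = 73.793520
roll angle φ = 11.070° = 0.19320795 rad
x = r_b·(cos φ + φ·sin φ) = 73.793520·(0.98139333 + 0.19320795·0.19200814) = 75.158024
y = r_b·(sin φ − φ·cos φ) = 73.793520·(0.19200814 − 0.19320795·0.98139333) = 0.176746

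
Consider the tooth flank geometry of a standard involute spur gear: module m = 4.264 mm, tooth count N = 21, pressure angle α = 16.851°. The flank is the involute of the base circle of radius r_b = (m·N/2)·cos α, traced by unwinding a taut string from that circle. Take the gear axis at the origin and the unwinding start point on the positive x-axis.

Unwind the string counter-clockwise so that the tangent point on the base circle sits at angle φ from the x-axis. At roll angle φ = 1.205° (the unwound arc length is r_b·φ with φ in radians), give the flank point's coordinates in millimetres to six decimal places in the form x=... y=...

x=42.859048 y=0.000133

pitch radius r_p = m·N/2 = 4.264·21/2 = 44.772000
base radius r_b = r_p·cos α = 44.772000·cos 16.851° = 42.849573
roll angle φ = 1.205° = 0.02103122 rad
x = r_b·(cos φ + φ·sin φ) = 42.849573·(0.99977885 + 0.02103122·0.02102967) = 42.859048
y = r_b·(sin φ − φ·cos φ) = 42.849573·(0.02102967 − 0.02103122·0.99977885) = 0.000133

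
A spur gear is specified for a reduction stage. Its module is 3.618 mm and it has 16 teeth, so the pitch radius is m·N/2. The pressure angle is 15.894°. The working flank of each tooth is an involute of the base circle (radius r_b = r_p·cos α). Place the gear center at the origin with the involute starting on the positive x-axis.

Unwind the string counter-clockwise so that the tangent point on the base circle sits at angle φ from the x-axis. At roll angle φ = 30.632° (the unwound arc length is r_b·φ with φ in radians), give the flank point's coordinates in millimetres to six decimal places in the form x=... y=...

pitch radius r_p = m·N/2 = 3.618·16/2 = 28.944000
base radius r_b = r_p·cos α = 28.944000·cos 15.894° = 27.837471
roll angle φ = 30.632° = 0.53462926 rad
x = r_b·(cos φ + φ·sin φ) = 27.837471·(0.86045759 + 0.53462926·0.50952207) = 31.536040
y = r_b·(sin φ − φ·cos φ) = 27.837471·(0.50952207 − 0.53462926·0.86045759) = 1.377851

x=31.536040 y=1.377851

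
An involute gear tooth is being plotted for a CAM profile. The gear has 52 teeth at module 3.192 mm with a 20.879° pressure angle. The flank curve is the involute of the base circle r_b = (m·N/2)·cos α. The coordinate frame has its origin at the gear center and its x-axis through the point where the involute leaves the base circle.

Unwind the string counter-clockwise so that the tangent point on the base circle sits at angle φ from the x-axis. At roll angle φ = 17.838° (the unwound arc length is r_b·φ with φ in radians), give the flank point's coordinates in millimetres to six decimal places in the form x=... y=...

x=81.209763 y=0.772454

pitch radius r_p = m·N/2 = 3.192·52/2 = 82.992000
base radius r_b = r_p·cos α = 82.992000·cos 20.879° = 77.542344
roll angle φ = 17.838° = 0.31133183 rad
x = r_b·(cos φ + φ·sin φ) = 77.542344·(0.95192644 + 0.31133183·0.30632671) = 81.209763
y = r_b·(sin φ − φ·cos φ) = 77.542344·(0.30632671 − 0.31133183·0.95192644) = 0.772454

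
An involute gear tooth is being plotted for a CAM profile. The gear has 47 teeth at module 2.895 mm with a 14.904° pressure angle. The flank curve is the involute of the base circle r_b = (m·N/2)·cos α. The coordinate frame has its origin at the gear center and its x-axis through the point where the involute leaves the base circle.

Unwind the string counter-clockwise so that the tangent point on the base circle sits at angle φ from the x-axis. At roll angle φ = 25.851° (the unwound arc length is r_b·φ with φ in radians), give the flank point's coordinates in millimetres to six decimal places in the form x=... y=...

pitch radius r_p = m·N/2 = 2.895·47/2 = 68.032500
base radius r_b = r_p·cos α = 68.032500·cos 14.904° = 65.743759
roll angle φ = 25.851° = 0.45118506 rad
x = r_b·(cos φ + φ·sin φ) = 65.743759·(0.89993101 + 0.45118506·0.43603232) = 72.098701
y = r_b·(sin φ − φ·cos φ) = 65.743759·(0.43603232 − 0.45118506·0.89993101) = 1.972108

x=72.098701 y=1.972108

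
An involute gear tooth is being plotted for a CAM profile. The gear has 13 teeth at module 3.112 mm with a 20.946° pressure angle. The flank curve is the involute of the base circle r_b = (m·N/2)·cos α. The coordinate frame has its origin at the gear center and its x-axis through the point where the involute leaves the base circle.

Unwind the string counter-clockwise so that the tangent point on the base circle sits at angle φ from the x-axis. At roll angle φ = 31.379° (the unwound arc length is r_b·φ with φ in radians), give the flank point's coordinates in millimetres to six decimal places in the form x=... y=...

x=21.515479 y=1.003708

pitch radius r_p = m·N/2 = 3.112·13/2 = 20.228000
base radius r_b = r_p·cos α = 20.228000·cos 20.946° = 18.891289
roll angle φ = 31.379° = 0.54766687 rad
x = r_b·(cos φ + φ·sin φ) = 18.891289·(0.85374170 + 0.54766687·0.52069675) = 21.515479
y = r_b·(sin φ − φ·cos φ) = 18.891289·(0.52069675 − 0.54766687·0.85374170) = 1.003708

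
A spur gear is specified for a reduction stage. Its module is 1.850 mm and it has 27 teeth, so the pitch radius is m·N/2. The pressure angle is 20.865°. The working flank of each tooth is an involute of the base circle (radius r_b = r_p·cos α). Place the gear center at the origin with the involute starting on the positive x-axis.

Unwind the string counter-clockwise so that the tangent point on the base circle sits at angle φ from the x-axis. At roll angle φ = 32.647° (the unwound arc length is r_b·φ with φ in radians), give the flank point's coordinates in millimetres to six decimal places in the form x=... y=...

x=26.823635 y=1.392910

pitch radius r_p = m·N/2 = 1.850·27/2 = 24.975000
base radius r_b = r_p·cos α = 24.975000·cos 20.865° = 23.337195
roll angle φ = 32.647° = 0.56979764 rad
x = r_b·(cos φ + φ·sin φ) = 23.337195·(0.84201016 + 0.56979764·0.53946167) = 26.823635
y = r_b·(sin φ − φ·cos φ) = 23.337195·(0.53946167 − 0.56979764·0.84201016) = 1.392910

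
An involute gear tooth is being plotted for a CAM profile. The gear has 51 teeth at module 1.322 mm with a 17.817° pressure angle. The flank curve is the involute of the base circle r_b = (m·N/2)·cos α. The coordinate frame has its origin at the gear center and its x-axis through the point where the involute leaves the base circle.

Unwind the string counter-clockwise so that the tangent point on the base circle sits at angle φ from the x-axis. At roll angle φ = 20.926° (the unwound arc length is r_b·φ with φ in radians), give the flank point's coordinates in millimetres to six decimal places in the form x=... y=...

pitch radius r_p = m·N/2 = 1.322·51/2 = 33.711000
base radius r_b = r_p·cos α = 33.711000·cos 17.817° = 32.094175
roll angle φ = 20.926° = 0.36522760 rad
x = r_b·(cos φ + φ·sin φ) = 32.094175·(0.93404250 + 0.36522760·0.35716189) = 34.163860
y = r_b·(sin φ − φ·cos φ) = 32.094175·(0.35716189 − 0.36522760·0.93404250) = 0.514270

x=34.163860 y=0.514270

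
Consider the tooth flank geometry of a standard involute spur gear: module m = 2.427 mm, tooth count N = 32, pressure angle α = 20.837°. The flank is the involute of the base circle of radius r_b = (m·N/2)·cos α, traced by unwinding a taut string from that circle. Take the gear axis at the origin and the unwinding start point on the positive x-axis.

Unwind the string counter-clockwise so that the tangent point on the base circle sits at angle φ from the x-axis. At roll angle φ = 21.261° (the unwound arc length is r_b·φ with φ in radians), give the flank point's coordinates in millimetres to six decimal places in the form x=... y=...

pitch radius r_p = m·N/2 = 2.427·32/2 = 38.832000
base radius r_b = r_p·cos α = 38.832000·cos 20.837° = 36.292238
roll angle φ = 21.261° = 0.37107445 rad
x = r_b·(cos φ + φ·sin φ) = 36.292238·(0.93193827 + 0.37107445·0.36261696) = 38.705533
y = r_b·(sin φ − φ·cos φ) = 36.292238·(0.36261696 − 0.37107445·0.93193827) = 0.609654

x=38.705533 y=0.609654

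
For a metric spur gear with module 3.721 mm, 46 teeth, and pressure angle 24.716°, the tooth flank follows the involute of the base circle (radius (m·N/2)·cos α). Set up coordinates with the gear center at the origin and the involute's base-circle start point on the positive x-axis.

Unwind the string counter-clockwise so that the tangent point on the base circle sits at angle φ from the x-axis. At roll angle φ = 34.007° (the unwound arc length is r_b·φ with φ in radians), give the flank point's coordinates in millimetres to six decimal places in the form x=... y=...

pitch radius r_p = m·N/2 = 3.721·46/2 = 85.583000
base radius r_b = r_p·cos α = 85.583000·cos 24.716° = 77.742866
roll angle φ = 34.007° = 0.59353412 rad
x = r_b·(cos φ + φ·sin φ) = 77.742866·(0.82896925 + 0.59353412·0.55929419) = 90.253981
y = r_b·(sin φ − φ·cos φ) = 77.742866·(0.55929419 − 0.59353412·0.82896925) = 5.229969

x=90.253981 y=5.229969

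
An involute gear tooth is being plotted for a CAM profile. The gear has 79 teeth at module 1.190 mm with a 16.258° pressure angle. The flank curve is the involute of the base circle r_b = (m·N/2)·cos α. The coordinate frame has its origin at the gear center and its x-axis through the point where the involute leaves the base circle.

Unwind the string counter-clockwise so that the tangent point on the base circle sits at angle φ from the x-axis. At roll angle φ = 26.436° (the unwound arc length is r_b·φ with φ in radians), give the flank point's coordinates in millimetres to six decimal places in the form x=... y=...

x=49.675941 y=1.446254

pitch radius r_p = m·N/2 = 1.190·79/2 = 47.005000
base radius r_b = r_p·cos α = 47.005000·cos 16.258° = 45.125306
roll angle φ = 26.436° = 0.46139524 rad
x = r_b·(cos φ + φ·sin φ) = 45.125306·(0.89543221 + 0.46139524·0.44519788) = 49.675941
y = r_b·(sin φ − φ·cos φ) = 45.125306·(0.44519788 − 0.46139524·0.89543221) = 1.446254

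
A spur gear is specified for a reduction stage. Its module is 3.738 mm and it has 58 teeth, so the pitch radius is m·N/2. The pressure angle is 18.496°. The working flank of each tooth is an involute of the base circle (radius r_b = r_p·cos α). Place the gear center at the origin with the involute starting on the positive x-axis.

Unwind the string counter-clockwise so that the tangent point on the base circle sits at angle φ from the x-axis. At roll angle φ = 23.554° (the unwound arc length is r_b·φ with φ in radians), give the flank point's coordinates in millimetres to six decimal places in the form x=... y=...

x=111.125765 y=2.340731

pitch radius r_p = m·N/2 = 3.738·58/2 = 108.402000
base radius r_b = r_p·cos α = 108.402000·cos 18.496° = 102.802582
roll angle φ = 23.554° = 0.41109485 rad
x = r_b·(cos φ + φ·sin φ) = 102.802582·(0.91668386 + 0.41109485·0.39961320) = 111.125765
y = r_b·(sin φ − φ·cos φ) = 102.802582·(0.39961320 − 0.41109485·0.91668386) = 2.340731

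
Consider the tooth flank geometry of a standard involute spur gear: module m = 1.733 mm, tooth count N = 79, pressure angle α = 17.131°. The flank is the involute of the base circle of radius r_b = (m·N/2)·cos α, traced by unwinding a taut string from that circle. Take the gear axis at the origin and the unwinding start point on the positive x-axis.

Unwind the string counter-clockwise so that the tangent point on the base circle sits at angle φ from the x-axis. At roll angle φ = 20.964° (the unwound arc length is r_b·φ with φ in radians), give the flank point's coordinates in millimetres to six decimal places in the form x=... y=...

x=69.649859 y=1.053890

pitch radius r_p = m·N/2 = 1.733·79/2 = 68.453500
base radius r_b = r_p·cos α = 68.453500·cos 17.131° = 65.416477
roll angle φ = 20.964° = 0.36589082 rad
x = r_b·(cos φ + φ·sin φ) = 65.416477·(0.93380541 + 0.36589082·0.35778129) = 69.649859
y = r_b·(sin φ − φ·cos φ) = 65.416477·(0.35778129 − 0.36589082·0.93380541) = 1.053890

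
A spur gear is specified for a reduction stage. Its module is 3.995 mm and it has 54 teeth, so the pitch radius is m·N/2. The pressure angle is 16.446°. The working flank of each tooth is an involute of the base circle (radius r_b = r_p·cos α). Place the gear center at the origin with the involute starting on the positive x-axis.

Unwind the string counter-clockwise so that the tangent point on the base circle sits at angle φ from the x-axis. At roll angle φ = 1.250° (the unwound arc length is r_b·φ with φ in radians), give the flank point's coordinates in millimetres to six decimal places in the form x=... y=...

x=103.476535 y=0.000358

pitch radius r_p = m·N/2 = 3.995·54/2 = 107.865000
base radius r_b = r_p·cos α = 107.865000·cos 16.446° = 103.451918
roll angle φ = 1.250° = 0.02181662 rad
x = r_b·(cos φ + φ·sin φ) = 103.451918·(0.99976203 + 0.02181662·0.02181489) = 103.476535
y = r_b·(sin φ − φ·cos φ) = 103.451918·(0.02181489 − 0.02181662·0.99976203) = 0.000358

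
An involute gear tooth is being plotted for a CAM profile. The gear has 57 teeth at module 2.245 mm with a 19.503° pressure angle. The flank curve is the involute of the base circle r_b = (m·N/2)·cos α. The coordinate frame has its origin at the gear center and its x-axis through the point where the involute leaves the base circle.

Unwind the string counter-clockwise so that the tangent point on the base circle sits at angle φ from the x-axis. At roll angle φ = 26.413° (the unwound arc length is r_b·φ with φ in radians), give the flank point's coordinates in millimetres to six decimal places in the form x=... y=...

pitch radius r_p = m·N/2 = 2.245·57/2 = 63.982500
base radius r_b = r_p·cos α = 63.982500·cos 19.503° = 60.311441
roll angle φ = 26.413° = 0.46099382 rad
x = r_b·(cos φ + φ·sin φ) = 60.311441·(0.89561085 + 0.46099382·0.44483840) = 66.383512
y = r_b·(sin φ − φ·cos φ) = 60.311441·(0.44483840 − 0.46099382·0.89561085) = 1.927996

x=66.383512 y=1.927996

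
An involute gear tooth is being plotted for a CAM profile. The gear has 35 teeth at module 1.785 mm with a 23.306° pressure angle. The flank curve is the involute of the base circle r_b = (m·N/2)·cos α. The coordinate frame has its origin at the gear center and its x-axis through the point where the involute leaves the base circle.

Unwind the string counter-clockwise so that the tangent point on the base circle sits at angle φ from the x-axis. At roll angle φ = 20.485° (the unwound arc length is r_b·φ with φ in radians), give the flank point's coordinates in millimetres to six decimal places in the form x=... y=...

pitch radius r_p = m·N/2 = 1.785·35/2 = 31.237500
base radius r_b = r_p·cos α = 31.237500·cos 23.306° = 28.688675
roll angle φ = 20.485° = 0.35753070 rad
x = r_b·(cos φ + φ·sin φ) = 28.688675·(0.93676384 + 0.35753070·0.34996215) = 30.464104
y = r_b·(sin φ − φ·cos φ) = 28.688675·(0.34996215 − 0.35753070·0.93676384) = 0.431487

x=30.464104 y=0.431487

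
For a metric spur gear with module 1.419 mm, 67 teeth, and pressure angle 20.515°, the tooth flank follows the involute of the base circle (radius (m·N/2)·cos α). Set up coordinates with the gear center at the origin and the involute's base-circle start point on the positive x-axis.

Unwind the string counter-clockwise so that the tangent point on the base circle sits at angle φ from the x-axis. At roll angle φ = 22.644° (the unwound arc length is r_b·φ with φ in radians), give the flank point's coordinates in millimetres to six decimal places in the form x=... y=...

x=47.864150 y=0.901870

pitch radius r_p = m·N/2 = 1.419·67/2 = 47.536500
base radius r_b = r_p·cos α = 47.536500·cos 20.515° = 44.521758
roll angle φ = 22.644° = 0.39521236 rad
x = r_b·(cos φ + φ·sin φ) = 44.521758·(0.92291483 + 0.39521236·0.38500418) = 47.864150
y = r_b·(sin φ − φ·cos φ) = 44.521758·(0.38500418 − 0.39521236·0.92291483) = 0.901870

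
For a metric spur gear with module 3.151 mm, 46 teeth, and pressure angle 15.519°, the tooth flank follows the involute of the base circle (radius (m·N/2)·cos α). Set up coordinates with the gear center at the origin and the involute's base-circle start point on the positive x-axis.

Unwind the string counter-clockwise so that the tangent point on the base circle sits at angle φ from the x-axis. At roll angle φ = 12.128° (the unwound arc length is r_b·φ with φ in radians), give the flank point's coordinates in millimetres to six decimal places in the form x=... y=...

pitch radius r_p = m·N/2 = 3.151·46/2 = 72.473000
base radius r_b = r_p·cos α = 72.473000·cos 15.519° = 69.830763
roll angle φ = 12.128° = 0.21167353 rad
x = r_b·(cos φ + φ·sin φ) = 69.830763·(0.97768068 + 0.21167353·0.21009637) = 71.377691
y = r_b·(sin φ − φ·cos φ) = 69.830763·(0.21009637 − 0.21167353·0.97768068) = 0.219775

x=71.377691 y=0.219775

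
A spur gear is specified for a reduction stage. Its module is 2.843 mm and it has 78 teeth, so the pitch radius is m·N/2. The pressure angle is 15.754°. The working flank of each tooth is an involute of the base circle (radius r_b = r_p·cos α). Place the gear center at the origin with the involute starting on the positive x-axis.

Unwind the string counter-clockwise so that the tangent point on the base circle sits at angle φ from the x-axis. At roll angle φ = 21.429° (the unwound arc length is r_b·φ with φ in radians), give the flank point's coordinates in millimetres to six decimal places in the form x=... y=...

pitch radius r_p = m·N/2 = 2.843·78/2 = 110.877000
base radius r_b = r_p·cos α = 110.877000·cos 15.754° = 106.712048
roll angle φ = 21.429° = 0.37400661 rad
x = r_b·(cos φ + φ·sin φ) = 106.712048·(0.93087102 + 0.37400661·0.36534799) = 113.916560
y = r_b·(sin φ − φ·cos φ) = 106.712048·(0.36534799 − 0.37400661·0.93087102) = 1.835029

x=113.916560 y=1.835029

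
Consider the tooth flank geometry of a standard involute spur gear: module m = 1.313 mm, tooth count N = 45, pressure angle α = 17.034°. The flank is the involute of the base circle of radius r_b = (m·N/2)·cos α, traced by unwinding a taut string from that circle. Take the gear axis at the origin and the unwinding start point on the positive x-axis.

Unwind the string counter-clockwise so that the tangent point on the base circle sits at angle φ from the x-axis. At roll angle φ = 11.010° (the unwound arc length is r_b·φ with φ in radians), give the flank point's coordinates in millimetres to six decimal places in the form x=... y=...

pitch radius r_p = m·N/2 = 1.313·45/2 = 29.542500
base radius r_b = r_p·cos α = 29.542500·cos 17.034° = 28.246503
roll angle φ = 11.010° = 0.19216075 rad
x = r_b·(cos φ + φ·sin φ) = 28.246503·(0.98159387 + 0.19216075·0.19098032) = 28.763210
y = r_b·(sin φ − φ·cos φ) = 28.246503·(0.19098032 − 0.19216075·0.98159387) = 0.066563

x=28.763210 y=0.066563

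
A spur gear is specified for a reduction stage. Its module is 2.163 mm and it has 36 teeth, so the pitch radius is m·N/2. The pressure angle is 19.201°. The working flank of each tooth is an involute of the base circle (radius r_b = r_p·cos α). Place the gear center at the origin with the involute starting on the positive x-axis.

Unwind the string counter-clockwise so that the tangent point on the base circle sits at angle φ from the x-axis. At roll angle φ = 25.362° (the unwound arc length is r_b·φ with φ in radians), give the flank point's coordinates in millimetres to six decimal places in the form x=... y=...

pitch radius r_p = m·N/2 = 2.163·36/2 = 38.934000
base radius r_b = r_p·cos α = 38.934000·cos 19.201° = 36.768126
roll angle φ = 25.362° = 0.44265040 rad
x = r_b·(cos φ + φ·sin φ) = 36.768126·(0.90361957 + 0.44265040·0.42833592) = 40.195748
y = r_b·(sin φ − φ·cos φ) = 36.768126·(0.42833592 − 0.44265040·0.90361957) = 1.042316

x=40.195748 y=1.042316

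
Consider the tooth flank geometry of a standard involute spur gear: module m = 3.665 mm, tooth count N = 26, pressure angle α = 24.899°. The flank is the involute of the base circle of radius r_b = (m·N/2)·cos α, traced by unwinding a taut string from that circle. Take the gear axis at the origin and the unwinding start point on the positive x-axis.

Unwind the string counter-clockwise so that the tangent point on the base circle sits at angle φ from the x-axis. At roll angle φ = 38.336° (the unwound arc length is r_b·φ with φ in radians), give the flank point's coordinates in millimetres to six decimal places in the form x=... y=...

pitch radius r_p = m·N/2 = 3.665·26/2 = 47.645000
base radius r_b = r_p·cos α = 47.645000·cos 24.899° = 43.216462
roll angle φ = 38.336° = 0.66908942 rad
x = r_b·(cos φ + φ·sin φ) = 43.216462·(0.78438680 + 0.66908942·0.62027200) = 51.834008
y = r_b·(sin φ − φ·cos φ) = 43.216462·(0.62027200 − 0.66908942·0.78438680) = 4.124886

x=51.834008 y=4.124886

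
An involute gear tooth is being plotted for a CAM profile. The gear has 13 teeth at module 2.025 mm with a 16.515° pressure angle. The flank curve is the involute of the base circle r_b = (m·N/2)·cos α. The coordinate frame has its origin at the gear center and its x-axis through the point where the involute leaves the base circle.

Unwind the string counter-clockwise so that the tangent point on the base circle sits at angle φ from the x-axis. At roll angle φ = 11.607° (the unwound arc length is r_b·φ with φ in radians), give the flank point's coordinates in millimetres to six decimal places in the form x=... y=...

pitch radius r_p = m·N/2 = 2.025·13/2 = 13.162500
base radius r_b = r_p·cos α = 13.162500·cos 16.515° = 12.619486
roll angle φ = 11.607° = 0.20258037 rad
x = r_b·(cos φ + φ·sin φ) = 12.619486·(0.97955068 + 0.20258037·0.20119760) = 12.875779
y = r_b·(sin φ − φ·cos φ) = 12.619486·(0.20119760 − 0.20258037·0.97955068) = 0.034828

x=12.875779 y=0.034828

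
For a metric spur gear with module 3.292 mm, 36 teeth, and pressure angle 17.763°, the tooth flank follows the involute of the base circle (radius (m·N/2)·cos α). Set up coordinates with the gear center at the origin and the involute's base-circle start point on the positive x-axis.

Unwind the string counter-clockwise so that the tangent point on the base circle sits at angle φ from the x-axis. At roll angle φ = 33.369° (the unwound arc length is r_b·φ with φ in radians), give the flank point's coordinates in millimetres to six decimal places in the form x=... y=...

pitch radius r_p = m·N/2 = 3.292·36/2 = 59.256000
base radius r_b = r_p·cos α = 59.256000·cos 17.763° = 56.431065
roll angle φ = 33.369° = 0.58239892 rad
x = r_b·(cos φ + φ·sin φ) = 56.431065·(0.83514558 + 0.58239892·0.55002896) = 65.205072
y = r_b·(sin φ − φ·cos φ) = 56.431065·(0.55002896 − 0.58239892·0.83514558) = 3.591334

x=65.205072 y=3.591334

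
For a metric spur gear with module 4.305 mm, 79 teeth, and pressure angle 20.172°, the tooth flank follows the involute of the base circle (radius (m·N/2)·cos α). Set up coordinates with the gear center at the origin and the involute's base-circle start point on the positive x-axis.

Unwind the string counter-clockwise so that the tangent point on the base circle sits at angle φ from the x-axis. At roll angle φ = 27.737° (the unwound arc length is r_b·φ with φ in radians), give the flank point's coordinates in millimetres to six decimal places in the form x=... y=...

x=177.238945 y=5.895986

pitch radius r_p = m·N/2 = 4.305·79/2 = 170.047500
base radius r_b = r_p·cos α = 170.047500·cos 20.172° = 159.617068
roll angle φ = 27.737° = 0.48410197 rad
x = r_b·(cos φ + φ·sin φ) = 159.617068·(0.88509326 + 0.48410197·0.46541371) = 177.238945
y = r_b·(sin φ − φ·cos φ) = 159.617068·(0.46541371 − 0.48410197·0.88509326) = 5.895986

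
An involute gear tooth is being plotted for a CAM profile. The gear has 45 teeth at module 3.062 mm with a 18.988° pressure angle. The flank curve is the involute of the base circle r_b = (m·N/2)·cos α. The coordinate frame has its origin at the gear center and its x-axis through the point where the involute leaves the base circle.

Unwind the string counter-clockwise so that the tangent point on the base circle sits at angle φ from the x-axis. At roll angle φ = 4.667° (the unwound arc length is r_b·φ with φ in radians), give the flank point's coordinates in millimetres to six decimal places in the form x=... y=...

pitch radius r_p = m·N/2 = 3.062·45/2 = 68.895000
base radius r_b = r_p·cos α = 68.895000·cos 18.988° = 65.146199
roll angle φ = 4.667° = 0.08145452 rad
x = r_b·(cos φ + φ·sin φ) = 65.146199·(0.99668441 + 0.08145452·0.08136447) = 65.361957
y = r_b·(sin φ − φ·cos φ) = 65.146199·(0.08136447 − 0.08145452·0.99668441) = 0.011728

x=65.361957 y=0.011728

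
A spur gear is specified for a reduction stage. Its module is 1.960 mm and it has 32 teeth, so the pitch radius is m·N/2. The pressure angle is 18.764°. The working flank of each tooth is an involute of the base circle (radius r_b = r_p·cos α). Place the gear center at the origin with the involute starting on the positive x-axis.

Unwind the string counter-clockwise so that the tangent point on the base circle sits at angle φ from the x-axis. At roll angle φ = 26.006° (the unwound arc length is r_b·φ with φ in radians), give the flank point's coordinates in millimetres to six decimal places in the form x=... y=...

pitch radius r_p = m·N/2 = 1.960·32/2 = 31.360000
base radius r_b = r_p·cos α = 31.360000·cos 18.764° = 29.693265
roll angle φ = 26.006° = 0.45389033 rad
x = r_b·(cos φ + φ·sin φ) = 29.693265·(0.89874814 + 0.45389033·0.43846527) = 32.596176
y = r_b·(sin φ − φ·cos φ) = 29.693265·(0.43846527 − 0.45389033·0.89874814) = 0.906600

x=32.596176 y=0.906600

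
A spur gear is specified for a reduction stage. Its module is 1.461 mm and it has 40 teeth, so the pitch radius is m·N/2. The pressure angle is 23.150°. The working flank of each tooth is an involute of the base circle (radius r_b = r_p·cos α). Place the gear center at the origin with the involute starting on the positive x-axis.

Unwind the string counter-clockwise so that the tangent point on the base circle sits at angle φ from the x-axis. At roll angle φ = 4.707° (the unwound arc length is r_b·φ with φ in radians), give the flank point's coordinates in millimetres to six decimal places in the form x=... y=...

x=26.957681 y=0.004962

pitch radius r_p = m·N/2 = 1.461·40/2 = 29.220000
base radius r_b = r_p·cos α = 29.220000·cos 23.150° = 26.867170
roll angle φ = 4.707° = 0.08215265 rad
x = r_b·(cos φ + φ·sin φ) = 26.867170·(0.99662737 + 0.08215265·0.08206027) = 26.957681
y = r_b·(sin φ − φ·cos φ) = 26.867170·(0.08206027 − 0.08215265·0.99662737) = 0.004962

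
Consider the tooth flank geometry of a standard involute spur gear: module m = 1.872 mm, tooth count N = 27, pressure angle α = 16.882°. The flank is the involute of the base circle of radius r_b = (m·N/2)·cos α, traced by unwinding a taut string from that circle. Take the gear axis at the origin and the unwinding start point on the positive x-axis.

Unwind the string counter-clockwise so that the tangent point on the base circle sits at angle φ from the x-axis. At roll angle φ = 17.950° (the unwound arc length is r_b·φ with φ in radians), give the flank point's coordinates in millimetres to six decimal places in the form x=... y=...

pitch radius r_p = m·N/2 = 1.872·27/2 = 25.272000
base radius r_b = r_p·cos α = 25.272000·cos 16.882° = 24.182900
roll angle φ = 17.950° = 0.31328660 rad
x = r_b·(cos φ + φ·sin φ) = 24.182900·(0.95132582 + 0.31328660·0.30818692) = 25.340696
y = r_b·(sin φ − φ·cos φ) = 24.182900·(0.30818692 − 0.31328660·0.95132582) = 0.245439

x=25.340696 y=0.245439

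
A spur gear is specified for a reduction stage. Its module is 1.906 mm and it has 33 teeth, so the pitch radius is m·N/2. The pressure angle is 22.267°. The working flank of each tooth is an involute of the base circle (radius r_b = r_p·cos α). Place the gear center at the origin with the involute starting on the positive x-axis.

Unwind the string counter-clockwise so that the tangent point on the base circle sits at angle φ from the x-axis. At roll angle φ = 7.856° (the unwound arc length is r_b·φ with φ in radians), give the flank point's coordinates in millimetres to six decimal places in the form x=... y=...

pitch radius r_p = m·N/2 = 1.906·33/2 = 31.449000
base radius r_b = r_p·cos α = 31.449000·cos 22.267° = 29.103789
roll angle φ = 7.856° = 0.13711307 rad
x = r_b·(cos φ + φ·sin φ) = 29.103789·(0.99061472 + 0.13711307·0.13668385) = 29.376080
y = r_b·(sin φ − φ·cos φ) = 29.103789·(0.13668385 − 0.13711307·0.99061472) = 0.024960

x=29.376080 y=0.024960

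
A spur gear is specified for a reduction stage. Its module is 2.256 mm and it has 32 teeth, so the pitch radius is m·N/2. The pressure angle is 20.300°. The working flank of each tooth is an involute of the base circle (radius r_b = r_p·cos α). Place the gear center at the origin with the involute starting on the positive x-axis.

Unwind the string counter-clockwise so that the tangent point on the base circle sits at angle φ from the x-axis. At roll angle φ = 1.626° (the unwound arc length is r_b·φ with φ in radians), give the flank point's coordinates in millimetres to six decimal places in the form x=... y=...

x=33.867669 y=0.000258

pitch radius r_p = m·N/2 = 2.256·32/2 = 36.096000
base radius r_b = r_p·cos α = 36.096000·cos 20.300° = 33.854039
roll angle φ = 1.626° = 0.02837905 rad
x = r_b·(cos φ + φ·sin φ) = 33.854039·(0.99959734 + 0.02837905·0.02837524) = 33.867669
y = r_b·(sin φ − φ·cos φ) = 33.854039·(0.02837524 − 0.02837905·0.99959734) = 0.000258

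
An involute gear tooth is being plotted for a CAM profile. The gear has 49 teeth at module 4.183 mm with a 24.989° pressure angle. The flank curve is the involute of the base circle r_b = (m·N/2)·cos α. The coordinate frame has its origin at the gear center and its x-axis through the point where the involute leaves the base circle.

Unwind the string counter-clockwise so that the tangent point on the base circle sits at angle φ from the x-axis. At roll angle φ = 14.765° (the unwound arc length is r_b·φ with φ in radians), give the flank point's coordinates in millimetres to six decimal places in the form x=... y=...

pitch radius r_p = m·N/2 = 4.183·49/2 = 102.483500
base radius r_b = r_p·cos α = 102.483500·cos 24.989° = 92.889908
roll angle φ = 14.765° = 0.25769786 rad
x = r_b·(cos φ + φ·sin φ) = 92.889908·(0.96697925 + 0.25769786·0.25485511) = 95.923215
y = r_b·(sin φ − φ·cos φ) = 92.889908·(0.25485511 − 0.25769786·0.96697925) = 0.526372

x=95.923215 y=0.526372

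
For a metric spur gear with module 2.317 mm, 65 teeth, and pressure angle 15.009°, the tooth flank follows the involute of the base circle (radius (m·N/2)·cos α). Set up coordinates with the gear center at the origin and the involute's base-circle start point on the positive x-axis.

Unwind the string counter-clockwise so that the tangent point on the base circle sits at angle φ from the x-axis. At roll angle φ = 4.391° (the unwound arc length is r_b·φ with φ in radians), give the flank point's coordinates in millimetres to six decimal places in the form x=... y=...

x=72.946846 y=0.010906

pitch radius r_p = m·N/2 = 2.317·65/2 = 75.302500
base radius r_b = r_p·cos α = 75.302500·cos 15.009° = 72.733567
roll angle φ = 4.391° = 0.07663741 rad
x = r_b·(cos φ + φ·sin φ) = 72.733567·(0.99706479 + 0.07663741·0.07656241) = 72.946846
y = r_b·(sin φ − φ·cos φ) = 72.733567·(0.07656241 − 0.07663741·0.99706479) = 0.010906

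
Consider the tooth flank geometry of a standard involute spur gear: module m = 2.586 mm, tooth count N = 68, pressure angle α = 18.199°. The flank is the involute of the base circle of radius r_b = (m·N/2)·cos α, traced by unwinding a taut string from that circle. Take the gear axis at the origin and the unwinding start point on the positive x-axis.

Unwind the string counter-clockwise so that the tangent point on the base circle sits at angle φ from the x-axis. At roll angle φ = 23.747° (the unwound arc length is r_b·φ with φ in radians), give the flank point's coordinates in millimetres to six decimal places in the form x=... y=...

pitch radius r_p = m·N/2 = 2.586·68/2 = 87.924000
base radius r_b = r_p·cos α = 87.924000·cos 18.199° = 83.525822
roll angle φ = 23.747° = 0.41446334 rad
x = r_b·(cos φ + φ·sin φ) = 83.525822·(0.91533257 + 0.41446334·0.40269876) = 90.394688
y = r_b·(sin φ − φ·cos φ) = 83.525822·(0.40269876 − 0.41446334·0.91533257) = 1.948405

x=90.394688 y=1.948405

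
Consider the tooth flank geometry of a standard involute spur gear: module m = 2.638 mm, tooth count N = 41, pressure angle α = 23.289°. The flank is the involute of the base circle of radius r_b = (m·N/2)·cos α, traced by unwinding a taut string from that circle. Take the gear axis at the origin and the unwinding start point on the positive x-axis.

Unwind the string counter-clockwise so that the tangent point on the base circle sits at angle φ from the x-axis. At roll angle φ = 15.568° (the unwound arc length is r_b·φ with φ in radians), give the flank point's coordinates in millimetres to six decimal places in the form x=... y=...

x=51.472681 y=0.329699

pitch radius r_p = m·N/2 = 2.638·41/2 = 54.079000
base radius r_b = r_p·cos α = 54.079000·cos 23.289° = 49.672768
roll angle φ = 15.568° = 0.27171286 rad
x = r_b·(cos φ + φ·sin φ) = 49.672768·(0.96331261 + 0.27171286·0.26838185) = 51.472681
y = r_b·(sin φ − φ·cos φ) = 49.672768·(0.26838185 − 0.27171286·0.96331261) = 0.329699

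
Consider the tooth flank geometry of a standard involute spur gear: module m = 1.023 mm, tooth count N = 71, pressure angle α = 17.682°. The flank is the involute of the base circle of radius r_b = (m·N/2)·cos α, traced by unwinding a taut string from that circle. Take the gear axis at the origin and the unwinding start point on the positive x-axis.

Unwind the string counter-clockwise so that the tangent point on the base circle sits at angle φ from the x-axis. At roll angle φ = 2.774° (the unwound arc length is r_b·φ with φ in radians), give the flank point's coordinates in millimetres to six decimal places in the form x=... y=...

x=34.641327 y=0.001309

pitch radius r_p = m·N/2 = 1.023·71/2 = 36.316500
base radius r_b = r_p·cos α = 36.316500·cos 17.682° = 34.600798
roll angle φ = 2.774° = 0.04841543 rad
x = r_b·(cos φ + φ·sin φ) = 34.600798·(0.99882820 + 0.04841543·0.04839652) = 34.641327
y = r_b·(sin φ − φ·cos φ) = 34.600798·(0.04839652 − 0.04841543·0.99882820) = 0.001309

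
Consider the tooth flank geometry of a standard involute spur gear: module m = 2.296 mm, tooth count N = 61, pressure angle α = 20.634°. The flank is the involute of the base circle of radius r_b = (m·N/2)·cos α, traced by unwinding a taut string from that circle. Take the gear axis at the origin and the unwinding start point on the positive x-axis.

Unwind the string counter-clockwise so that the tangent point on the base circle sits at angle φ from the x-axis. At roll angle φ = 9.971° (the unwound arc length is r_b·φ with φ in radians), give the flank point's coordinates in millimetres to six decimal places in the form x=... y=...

pitch radius r_p = m·N/2 = 2.296·61/2 = 70.028000
base radius r_b = r_p·cos α = 70.028000·cos 20.634° = 65.535745
roll angle φ = 9.971° = 0.17402678 rad
x = r_b·(cos φ + φ·sin φ) = 65.535745·(0.98489552 + 0.17402678·0.17314970) = 66.520629
y = r_b·(sin φ − φ·cos φ) = 65.535745·(0.17314970 − 0.17402678·0.98489552) = 0.114786

x=66.520629 y=0.114786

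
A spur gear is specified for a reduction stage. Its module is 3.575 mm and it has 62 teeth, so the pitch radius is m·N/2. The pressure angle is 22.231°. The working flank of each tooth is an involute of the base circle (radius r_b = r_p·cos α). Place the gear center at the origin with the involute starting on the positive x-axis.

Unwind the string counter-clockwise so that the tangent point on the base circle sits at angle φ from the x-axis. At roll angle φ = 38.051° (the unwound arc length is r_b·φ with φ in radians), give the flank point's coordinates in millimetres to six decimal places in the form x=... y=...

x=122.775867 y=9.581298

pitch radius r_p = m·N/2 = 3.575·62/2 = 110.825000
base radius r_b = r_p·cos α = 110.825000·cos 22.231° = 102.586936
roll angle φ = 38.051° = 0.66411523 rad
x = r_b·(cos φ + φ·sin φ) = 102.586936·(0.78746243 + 0.66411523·0.61636265) = 122.775867
y = r_b·(sin φ − φ·cos φ) = 102.586936·(0.61636265 − 0.66411523·0.78746243) = 9.581298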